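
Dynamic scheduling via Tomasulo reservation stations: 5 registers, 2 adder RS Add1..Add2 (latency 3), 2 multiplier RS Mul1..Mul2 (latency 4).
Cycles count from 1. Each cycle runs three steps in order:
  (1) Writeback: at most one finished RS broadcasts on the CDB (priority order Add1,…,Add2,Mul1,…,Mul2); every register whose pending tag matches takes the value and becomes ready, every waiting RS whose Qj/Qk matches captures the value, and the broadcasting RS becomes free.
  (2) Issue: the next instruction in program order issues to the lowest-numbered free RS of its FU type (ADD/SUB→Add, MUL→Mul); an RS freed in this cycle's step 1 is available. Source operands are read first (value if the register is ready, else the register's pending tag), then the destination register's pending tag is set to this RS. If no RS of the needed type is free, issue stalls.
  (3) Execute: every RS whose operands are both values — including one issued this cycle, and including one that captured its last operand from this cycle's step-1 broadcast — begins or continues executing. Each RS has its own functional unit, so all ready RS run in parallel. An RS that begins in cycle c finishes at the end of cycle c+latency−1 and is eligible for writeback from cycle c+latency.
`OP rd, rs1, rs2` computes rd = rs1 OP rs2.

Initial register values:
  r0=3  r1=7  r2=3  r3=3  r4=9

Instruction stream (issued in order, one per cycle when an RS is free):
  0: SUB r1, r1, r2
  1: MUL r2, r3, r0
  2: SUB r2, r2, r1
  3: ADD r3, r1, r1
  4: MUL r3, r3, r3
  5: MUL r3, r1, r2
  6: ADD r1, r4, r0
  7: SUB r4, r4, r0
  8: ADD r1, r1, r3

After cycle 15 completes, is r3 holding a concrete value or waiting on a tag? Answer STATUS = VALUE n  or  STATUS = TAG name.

  c1: issue SUB r1<-Add1  regs: r0:3,r1:Add1,r2:3,r3:3,r4:9
  c2: issue MUL r2<-Mul1  regs: r0:3,r1:Add1,r2:Mul1,r3:3,r4:9
  c3: issue SUB r2<-Add2  regs: r0:3,r1:Add1,r2:Add2,r3:3,r4:9
  c4: CDB Add1=4; issue ADD r3<-Add1  regs: r0:3,r1:4,r2:Add2,r3:Add1,r4:9
  c5: issue MUL r3<-Mul2  regs: r0:3,r1:4,r2:Add2,r3:Mul2,r4:9
  c6: CDB Mul1=9; issue MUL r3<-Mul1  regs: r0:3,r1:4,r2:Add2,r3:Mul1,r4:9
  c7: CDB Add1=8; issue ADD r1<-Add1  regs: r0:3,r1:Add1,r2:Add2,r3:Mul1,r4:9
  c8: stall  regs: r0:3,r1:Add1,r2:Add2,r3:Mul1,r4:9
  c9: CDB Add2=5; issue SUB r4<-Add2  regs: r0:3,r1:Add1,r2:5,r3:Mul1,r4:Add2
  c10: CDB Add1=12; issue ADD r1<-Add1  regs: r0:3,r1:Add1,r2:5,r3:Mul1,r4:Add2
  c11: CDB Mul2=64  regs: r0:3,r1:Add1,r2:5,r3:Mul1,r4:Add2
  c12: CDB Add2=6  regs: r0:3,r1:Add1,r2:5,r3:Mul1,r4:6
  c13: CDB Mul1=20  regs: r0:3,r1:Add1,r2:5,r3:20,r4:6
  c14: -  regs: r0:3,r1:Add1,r2:5,r3:20,r4:6
  c15: -  regs: r0:3,r1:Add1,r2:5,r3:20,r4:6

STATUS = VALUE 20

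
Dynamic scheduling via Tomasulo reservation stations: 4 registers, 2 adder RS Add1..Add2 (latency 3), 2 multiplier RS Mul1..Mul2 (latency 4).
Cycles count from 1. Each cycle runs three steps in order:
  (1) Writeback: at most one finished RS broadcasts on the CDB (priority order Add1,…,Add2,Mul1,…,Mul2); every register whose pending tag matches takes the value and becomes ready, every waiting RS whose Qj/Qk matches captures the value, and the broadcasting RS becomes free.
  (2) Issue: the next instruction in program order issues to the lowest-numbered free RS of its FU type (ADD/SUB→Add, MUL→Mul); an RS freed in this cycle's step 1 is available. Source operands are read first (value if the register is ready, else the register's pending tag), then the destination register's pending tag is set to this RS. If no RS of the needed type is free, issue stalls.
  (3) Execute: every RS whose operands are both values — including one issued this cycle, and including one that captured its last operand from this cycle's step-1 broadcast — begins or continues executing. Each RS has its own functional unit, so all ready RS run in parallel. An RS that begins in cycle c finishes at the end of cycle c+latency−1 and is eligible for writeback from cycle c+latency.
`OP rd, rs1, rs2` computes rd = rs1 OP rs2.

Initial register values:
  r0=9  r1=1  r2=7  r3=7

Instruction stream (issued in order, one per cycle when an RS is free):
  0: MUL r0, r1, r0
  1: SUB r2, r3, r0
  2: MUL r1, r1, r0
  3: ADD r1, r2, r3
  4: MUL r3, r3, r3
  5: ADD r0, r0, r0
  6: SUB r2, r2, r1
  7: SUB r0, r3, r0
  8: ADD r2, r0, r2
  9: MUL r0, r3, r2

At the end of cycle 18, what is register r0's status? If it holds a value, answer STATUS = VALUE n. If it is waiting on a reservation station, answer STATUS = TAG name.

STATUS = TAG Mul1

c1: issue MUL r0<-Mul1 | r0:Mul1,r1:1,r2:7,r3:7
c2: issue SUB r2<-Add1 | r0:Mul1,r1:1,r2:Add1,r3:7
c3: issue MUL r1<-Mul2 | r0:Mul1,r1:Mul2,r2:Add1,r3:7
c4: issue ADD r1<-Add2 | r0:Mul1,r1:Add2,r2:Add1,r3:7
c5: CDB Mul1=9; issue MUL r3<-Mul1 | r0:9,r1:Add2,r2:Add1,r3:Mul1
c6: stall | r0:9,r1:Add2,r2:Add1,r3:Mul1
c7: stall | r0:9,r1:Add2,r2:Add1,r3:Mul1
c8: CDB Add1=-2; issue ADD r0<-Add1 | r0:Add1,r1:Add2,r2:-2,r3:Mul1
c9: CDB Mul1=49; stall | r0:Add1,r1:Add2,r2:-2,r3:49
c10: CDB Mul2=9; stall | r0:Add1,r1:Add2,r2:-2,r3:49
c11: CDB Add1=18; issue SUB r2<-Add1 | r0:18,r1:Add2,r2:Add1,r3:49
c12: CDB Add2=5; issue SUB r0<-Add2 | r0:Add2,r1:5,r2:Add1,r3:49
c13: stall | r0:Add2,r1:5,r2:Add1,r3:49
c14: stall | r0:Add2,r1:5,r2:Add1,r3:49
c15: CDB Add1=-7; issue ADD r2<-Add1 | r0:Add2,r1:5,r2:Add1,r3:49
c16: CDB Add2=31; issue MUL r0<-Mul1 | r0:Mul1,r1:5,r2:Add1,r3:49
c17: - | r0:Mul1,r1:5,r2:Add1,r3:49
c18: - | r0:Mul1,r1:5,r2:Add1,r3:49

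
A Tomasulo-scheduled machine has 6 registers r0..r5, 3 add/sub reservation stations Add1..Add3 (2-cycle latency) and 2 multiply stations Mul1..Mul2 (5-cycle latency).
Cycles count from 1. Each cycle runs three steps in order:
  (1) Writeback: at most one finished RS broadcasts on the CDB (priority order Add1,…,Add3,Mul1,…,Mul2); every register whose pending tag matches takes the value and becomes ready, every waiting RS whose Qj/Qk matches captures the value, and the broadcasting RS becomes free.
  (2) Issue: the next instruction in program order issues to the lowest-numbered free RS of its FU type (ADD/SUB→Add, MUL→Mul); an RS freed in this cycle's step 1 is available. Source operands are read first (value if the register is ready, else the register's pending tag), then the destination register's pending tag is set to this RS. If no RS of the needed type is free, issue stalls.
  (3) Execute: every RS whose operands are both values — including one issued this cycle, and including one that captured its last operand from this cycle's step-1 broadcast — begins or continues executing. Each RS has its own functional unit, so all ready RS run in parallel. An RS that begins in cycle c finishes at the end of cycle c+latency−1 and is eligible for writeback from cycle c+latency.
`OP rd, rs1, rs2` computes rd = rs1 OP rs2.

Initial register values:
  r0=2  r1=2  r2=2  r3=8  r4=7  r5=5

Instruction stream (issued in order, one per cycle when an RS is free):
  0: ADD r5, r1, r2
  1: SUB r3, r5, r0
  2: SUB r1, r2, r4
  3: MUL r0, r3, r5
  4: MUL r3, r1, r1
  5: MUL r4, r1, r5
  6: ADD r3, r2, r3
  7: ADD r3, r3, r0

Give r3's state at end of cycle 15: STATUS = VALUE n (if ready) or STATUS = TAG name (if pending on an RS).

STATUS = VALUE 35

cycle 1: issue ADD r5<-Add1 // r0:2,r1:2,r2:2,r3:8,r4:7,r5:Add1
cycle 2: issue SUB r3<-Add2 // r0:2,r1:2,r2:2,r3:Add2,r4:7,r5:Add1
cycle 3: CDB Add1=4; issue SUB r1<-Add1 // r0:2,r1:Add1,r2:2,r3:Add2,r4:7,r5:4
cycle 4: issue MUL r0<-Mul1 // r0:Mul1,r1:Add1,r2:2,r3:Add2,r4:7,r5:4
cycle 5: CDB Add1=-5; issue MUL r3<-Mul2 // r0:Mul1,r1:-5,r2:2,r3:Mul2,r4:7,r5:4
cycle 6: CDB Add2=2; stall // r0:Mul1,r1:-5,r2:2,r3:Mul2,r4:7,r5:4
cycle 7: stall // r0:Mul1,r1:-5,r2:2,r3:Mul2,r4:7,r5:4
cycle 8: stall // r0:Mul1,r1:-5,r2:2,r3:Mul2,r4:7,r5:4
cycle 9: stall // r0:Mul1,r1:-5,r2:2,r3:Mul2,r4:7,r5:4
cycle 10: CDB Mul2=25; issue MUL r4<-Mul2 // r0:Mul1,r1:-5,r2:2,r3:25,r4:Mul2,r5:4
cycle 11: CDB Mul1=8; issue ADD r3<-Add1 // r0:8,r1:-5,r2:2,r3:Add1,r4:Mul2,r5:4
cycle 12: issue ADD r3<-Add2 // r0:8,r1:-5,r2:2,r3:Add2,r4:Mul2,r5:4
cycle 13: CDB Add1=27 // r0:8,r1:-5,r2:2,r3:Add2,r4:Mul2,r5:4
cycle 14: - // r0:8,r1:-5,r2:2,r3:Add2,r4:Mul2,r5:4
cycle 15: CDB Add2=35 // r0:8,r1:-5,r2:2,r3:35,r4:Mul2,r5:4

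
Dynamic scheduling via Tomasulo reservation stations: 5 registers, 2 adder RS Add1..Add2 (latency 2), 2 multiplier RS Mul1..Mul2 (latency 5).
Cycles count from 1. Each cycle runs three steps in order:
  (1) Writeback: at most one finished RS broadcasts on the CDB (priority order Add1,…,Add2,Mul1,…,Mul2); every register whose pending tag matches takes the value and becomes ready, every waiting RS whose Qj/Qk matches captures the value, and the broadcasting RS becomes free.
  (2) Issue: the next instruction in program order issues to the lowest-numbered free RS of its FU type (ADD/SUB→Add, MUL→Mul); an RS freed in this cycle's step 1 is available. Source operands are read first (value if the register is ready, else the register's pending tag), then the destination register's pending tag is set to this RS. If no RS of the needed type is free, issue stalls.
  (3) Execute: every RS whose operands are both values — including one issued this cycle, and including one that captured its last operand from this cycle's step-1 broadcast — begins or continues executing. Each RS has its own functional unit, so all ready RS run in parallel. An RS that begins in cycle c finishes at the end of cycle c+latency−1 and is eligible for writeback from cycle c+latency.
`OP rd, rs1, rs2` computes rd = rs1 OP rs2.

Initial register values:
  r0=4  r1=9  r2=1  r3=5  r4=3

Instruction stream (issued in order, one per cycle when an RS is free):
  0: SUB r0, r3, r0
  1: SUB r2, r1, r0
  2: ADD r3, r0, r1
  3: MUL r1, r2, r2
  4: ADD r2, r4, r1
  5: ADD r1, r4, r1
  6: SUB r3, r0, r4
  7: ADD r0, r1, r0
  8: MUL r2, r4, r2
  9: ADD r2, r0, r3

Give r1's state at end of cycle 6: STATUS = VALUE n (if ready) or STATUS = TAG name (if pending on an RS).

STATUS = TAG Add2

  c1: issue SUB r0<-Add1  regs: r0:Add1,r1:9,r2:1,r3:5,r4:3
  c2: issue SUB r2<-Add2  regs: r0:Add1,r1:9,r2:Add2,r3:5,r4:3
  c3: CDB Add1=1; issue ADD r3<-Add1  regs: r0:1,r1:9,r2:Add2,r3:Add1,r4:3
  c4: issue MUL r1<-Mul1  regs: r0:1,r1:Mul1,r2:Add2,r3:Add1,r4:3
  c5: CDB Add1=10; issue ADD r2<-Add1  regs: r0:1,r1:Mul1,r2:Add1,r3:10,r4:3
  c6: CDB Add2=8; issue ADD r1<-Add2  regs: r0:1,r1:Add2,r2:Add1,r3:10,r4:3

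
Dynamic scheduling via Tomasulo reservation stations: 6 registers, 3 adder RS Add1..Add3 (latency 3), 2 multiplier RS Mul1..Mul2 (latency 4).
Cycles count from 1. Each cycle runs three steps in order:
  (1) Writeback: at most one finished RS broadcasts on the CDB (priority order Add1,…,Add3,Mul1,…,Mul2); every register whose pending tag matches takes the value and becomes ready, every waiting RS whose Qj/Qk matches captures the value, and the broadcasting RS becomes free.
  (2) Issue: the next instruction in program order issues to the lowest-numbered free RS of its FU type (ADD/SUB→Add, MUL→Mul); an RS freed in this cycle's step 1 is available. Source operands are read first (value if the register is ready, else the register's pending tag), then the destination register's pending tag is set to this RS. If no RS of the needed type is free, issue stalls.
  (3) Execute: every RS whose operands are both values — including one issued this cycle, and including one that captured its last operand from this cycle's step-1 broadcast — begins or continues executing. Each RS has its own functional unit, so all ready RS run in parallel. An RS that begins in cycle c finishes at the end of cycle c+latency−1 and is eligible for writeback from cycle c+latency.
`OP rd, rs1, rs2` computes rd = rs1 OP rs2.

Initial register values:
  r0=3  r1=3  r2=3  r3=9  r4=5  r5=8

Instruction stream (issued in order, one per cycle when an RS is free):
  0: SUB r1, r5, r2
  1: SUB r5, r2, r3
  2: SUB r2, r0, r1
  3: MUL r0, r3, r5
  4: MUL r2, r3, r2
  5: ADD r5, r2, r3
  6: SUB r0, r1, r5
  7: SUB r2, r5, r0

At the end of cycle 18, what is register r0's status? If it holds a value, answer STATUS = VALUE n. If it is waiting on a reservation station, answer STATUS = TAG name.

STATUS = VALUE 14

  c1: issue SUB r1<-Add1  regs: r0:3,r1:Add1,r2:3,r3:9,r4:5,r5:8
  c2: issue SUB r5<-Add2  regs: r0:3,r1:Add1,r2:3,r3:9,r4:5,r5:Add2
  c3: issue SUB r2<-Add3  regs: r0:3,r1:Add1,r2:Add3,r3:9,r4:5,r5:Add2
  c4: CDB Add1=5; issue MUL r0<-Mul1  regs: r0:Mul1,r1:5,r2:Add3,r3:9,r4:5,r5:Add2
  c5: CDB Add2=-6; issue MUL r2<-Mul2  regs: r0:Mul1,r1:5,r2:Mul2,r3:9,r4:5,r5:-6
  c6: issue ADD r5<-Add1  regs: r0:Mul1,r1:5,r2:Mul2,r3:9,r4:5,r5:Add1
  c7: CDB Add3=-2; issue SUB r0<-Add2  regs: r0:Add2,r1:5,r2:Mul2,r3:9,r4:5,r5:Add1
  c8: issue SUB r2<-Add3  regs: r0:Add2,r1:5,r2:Add3,r3:9,r4:5,r5:Add1
  c9: CDB Mul1=-54  regs: r0:Add2,r1:5,r2:Add3,r3:9,r4:5,r5:Add1
  c10: -  regs: r0:Add2,r1:5,r2:Add3,r3:9,r4:5,r5:Add1
  c11: CDB Mul2=-18  regs: r0:Add2,r1:5,r2:Add3,r3:9,r4:5,r5:Add1
  c12: -  regs: r0:Add2,r1:5,r2:Add3,r3:9,r4:5,r5:Add1
  c13: -  regs: r0:Add2,r1:5,r2:Add3,r3:9,r4:5,r5:Add1
  c14: CDB Add1=-9  regs: r0:Add2,r1:5,r2:Add3,r3:9,r4:5,r5:-9
  c15: -  regs: r0:Add2,r1:5,r2:Add3,r3:9,r4:5,r5:-9
  c16: -  regs: r0:Add2,r1:5,r2:Add3,r3:9,r4:5,r5:-9
  c17: CDB Add2=14  regs: r0:14,r1:5,r2:Add3,r3:9,r4:5,r5:-9
  c18: -  regs: r0:14,r1:5,r2:Add3,r3:9,r4:5,r5:-9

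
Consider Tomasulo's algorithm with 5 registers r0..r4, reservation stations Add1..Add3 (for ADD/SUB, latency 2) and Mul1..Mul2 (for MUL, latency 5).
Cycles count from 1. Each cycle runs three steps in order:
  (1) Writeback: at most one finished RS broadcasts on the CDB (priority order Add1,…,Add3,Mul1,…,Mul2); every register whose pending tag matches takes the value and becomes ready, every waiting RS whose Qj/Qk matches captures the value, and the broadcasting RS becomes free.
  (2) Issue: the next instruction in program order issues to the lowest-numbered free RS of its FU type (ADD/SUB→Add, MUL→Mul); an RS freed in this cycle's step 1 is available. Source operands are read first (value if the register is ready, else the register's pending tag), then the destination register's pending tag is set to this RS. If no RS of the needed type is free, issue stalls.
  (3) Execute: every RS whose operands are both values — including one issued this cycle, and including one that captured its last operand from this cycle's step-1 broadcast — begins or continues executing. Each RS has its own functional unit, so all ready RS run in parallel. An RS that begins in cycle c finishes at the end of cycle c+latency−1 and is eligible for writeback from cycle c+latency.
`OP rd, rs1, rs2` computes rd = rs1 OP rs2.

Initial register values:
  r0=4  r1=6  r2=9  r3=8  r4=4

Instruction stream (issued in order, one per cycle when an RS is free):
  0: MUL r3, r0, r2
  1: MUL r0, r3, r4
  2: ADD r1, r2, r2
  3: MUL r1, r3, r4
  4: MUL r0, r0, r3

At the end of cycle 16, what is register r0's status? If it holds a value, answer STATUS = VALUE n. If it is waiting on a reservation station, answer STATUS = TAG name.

c1: issue MUL r3<-Mul1 | r0:4,r1:6,r2:9,r3:Mul1,r4:4
c2: issue MUL r0<-Mul2 | r0:Mul2,r1:6,r2:9,r3:Mul1,r4:4
c3: issue ADD r1<-Add1 | r0:Mul2,r1:Add1,r2:9,r3:Mul1,r4:4
c4: stall | r0:Mul2,r1:Add1,r2:9,r3:Mul1,r4:4
c5: CDB Add1=18; stall | r0:Mul2,r1:18,r2:9,r3:Mul1,r4:4
c6: CDB Mul1=36; issue MUL r1<-Mul1 | r0:Mul2,r1:Mul1,r2:9,r3:36,r4:4
c7: stall | r0:Mul2,r1:Mul1,r2:9,r3:36,r4:4
c8: stall | r0:Mul2,r1:Mul1,r2:9,r3:36,r4:4
c9: stall | r0:Mul2,r1:Mul1,r2:9,r3:36,r4:4
c10: stall | r0:Mul2,r1:Mul1,r2:9,r3:36,r4:4
c11: CDB Mul1=144; issue MUL r0<-Mul1 | r0:Mul1,r1:144,r2:9,r3:36,r4:4
c12: CDB Mul2=144 | r0:Mul1,r1:144,r2:9,r3:36,r4:4
c13: - | r0:Mul1,r1:144,r2:9,r3:36,r4:4
c14: - | r0:Mul1,r1:144,r2:9,r3:36,r4:4
c15: - | r0:Mul1,r1:144,r2:9,r3:36,r4:4
c16: - | r0:Mul1,r1:144,r2:9,r3:36,r4:4

STATUS = TAG Mul1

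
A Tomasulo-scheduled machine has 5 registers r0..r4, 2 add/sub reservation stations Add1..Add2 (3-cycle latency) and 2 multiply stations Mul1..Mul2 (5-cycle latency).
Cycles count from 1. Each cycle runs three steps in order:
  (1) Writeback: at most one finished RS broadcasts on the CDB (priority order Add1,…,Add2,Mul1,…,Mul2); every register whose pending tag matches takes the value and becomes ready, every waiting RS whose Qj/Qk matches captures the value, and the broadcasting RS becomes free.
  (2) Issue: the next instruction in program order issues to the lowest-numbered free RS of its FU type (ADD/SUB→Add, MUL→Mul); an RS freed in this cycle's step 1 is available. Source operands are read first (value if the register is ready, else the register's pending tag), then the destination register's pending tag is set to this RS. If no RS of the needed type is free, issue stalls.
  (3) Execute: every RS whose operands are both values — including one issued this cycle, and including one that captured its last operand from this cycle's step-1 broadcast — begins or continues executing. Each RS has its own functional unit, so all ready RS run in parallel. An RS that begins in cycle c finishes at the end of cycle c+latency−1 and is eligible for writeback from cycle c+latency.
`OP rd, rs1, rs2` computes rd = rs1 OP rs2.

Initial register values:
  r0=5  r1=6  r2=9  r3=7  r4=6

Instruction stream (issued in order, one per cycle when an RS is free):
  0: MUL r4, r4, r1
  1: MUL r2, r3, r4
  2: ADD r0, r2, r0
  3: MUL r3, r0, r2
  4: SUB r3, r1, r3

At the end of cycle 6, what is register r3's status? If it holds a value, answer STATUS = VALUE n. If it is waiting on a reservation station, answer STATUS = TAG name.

c1: issue MUL r4<-Mul1 | r0:5,r1:6,r2:9,r3:7,r4:Mul1
c2: issue MUL r2<-Mul2 | r0:5,r1:6,r2:Mul2,r3:7,r4:Mul1
c3: issue ADD r0<-Add1 | r0:Add1,r1:6,r2:Mul2,r3:7,r4:Mul1
c4: stall | r0:Add1,r1:6,r2:Mul2,r3:7,r4:Mul1
c5: stall | r0:Add1,r1:6,r2:Mul2,r3:7,r4:Mul1
c6: CDB Mul1=36; issue MUL r3<-Mul1 | r0:Add1,r1:6,r2:Mul2,r3:Mul1,r4:36

STATUS = TAG Mul1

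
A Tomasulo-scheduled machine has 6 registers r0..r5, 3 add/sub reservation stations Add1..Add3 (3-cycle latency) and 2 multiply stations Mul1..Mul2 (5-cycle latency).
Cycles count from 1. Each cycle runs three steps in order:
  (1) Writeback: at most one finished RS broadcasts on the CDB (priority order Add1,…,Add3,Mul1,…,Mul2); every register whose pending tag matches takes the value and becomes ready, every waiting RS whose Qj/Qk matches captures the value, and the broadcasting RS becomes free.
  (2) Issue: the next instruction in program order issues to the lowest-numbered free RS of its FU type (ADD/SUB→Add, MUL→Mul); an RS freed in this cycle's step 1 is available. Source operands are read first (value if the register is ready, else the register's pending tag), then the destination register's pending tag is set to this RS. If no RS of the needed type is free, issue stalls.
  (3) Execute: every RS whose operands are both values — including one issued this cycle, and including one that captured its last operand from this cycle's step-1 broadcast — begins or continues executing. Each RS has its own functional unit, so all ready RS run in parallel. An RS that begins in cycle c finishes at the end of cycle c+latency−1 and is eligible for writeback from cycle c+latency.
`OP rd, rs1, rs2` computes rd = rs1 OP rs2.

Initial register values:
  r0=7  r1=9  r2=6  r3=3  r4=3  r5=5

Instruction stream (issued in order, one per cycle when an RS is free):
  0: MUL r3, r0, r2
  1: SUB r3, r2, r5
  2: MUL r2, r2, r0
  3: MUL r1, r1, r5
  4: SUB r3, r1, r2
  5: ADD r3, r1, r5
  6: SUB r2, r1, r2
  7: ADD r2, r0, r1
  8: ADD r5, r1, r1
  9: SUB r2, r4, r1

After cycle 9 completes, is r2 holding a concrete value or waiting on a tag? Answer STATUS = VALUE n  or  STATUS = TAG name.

STATUS = TAG Add3

c1: issue MUL r3<-Mul1 | r0:7,r1:9,r2:6,r3:Mul1,r4:3,r5:5
c2: issue SUB r3<-Add1 | r0:7,r1:9,r2:6,r3:Add1,r4:3,r5:5
c3: issue MUL r2<-Mul2 | r0:7,r1:9,r2:Mul2,r3:Add1,r4:3,r5:5
c4: stall | r0:7,r1:9,r2:Mul2,r3:Add1,r4:3,r5:5
c5: CDB Add1=1; stall | r0:7,r1:9,r2:Mul2,r3:1,r4:3,r5:5
c6: CDB Mul1=42; issue MUL r1<-Mul1 | r0:7,r1:Mul1,r2:Mul2,r3:1,r4:3,r5:5
c7: issue SUB r3<-Add1 | r0:7,r1:Mul1,r2:Mul2,r3:Add1,r4:3,r5:5
c8: CDB Mul2=42; issue ADD r3<-Add2 | r0:7,r1:Mul1,r2:42,r3:Add2,r4:3,r5:5
c9: issue SUB r2<-Add3 | r0:7,r1:Mul1,r2:Add3,r3:Add2,r4:3,r5:5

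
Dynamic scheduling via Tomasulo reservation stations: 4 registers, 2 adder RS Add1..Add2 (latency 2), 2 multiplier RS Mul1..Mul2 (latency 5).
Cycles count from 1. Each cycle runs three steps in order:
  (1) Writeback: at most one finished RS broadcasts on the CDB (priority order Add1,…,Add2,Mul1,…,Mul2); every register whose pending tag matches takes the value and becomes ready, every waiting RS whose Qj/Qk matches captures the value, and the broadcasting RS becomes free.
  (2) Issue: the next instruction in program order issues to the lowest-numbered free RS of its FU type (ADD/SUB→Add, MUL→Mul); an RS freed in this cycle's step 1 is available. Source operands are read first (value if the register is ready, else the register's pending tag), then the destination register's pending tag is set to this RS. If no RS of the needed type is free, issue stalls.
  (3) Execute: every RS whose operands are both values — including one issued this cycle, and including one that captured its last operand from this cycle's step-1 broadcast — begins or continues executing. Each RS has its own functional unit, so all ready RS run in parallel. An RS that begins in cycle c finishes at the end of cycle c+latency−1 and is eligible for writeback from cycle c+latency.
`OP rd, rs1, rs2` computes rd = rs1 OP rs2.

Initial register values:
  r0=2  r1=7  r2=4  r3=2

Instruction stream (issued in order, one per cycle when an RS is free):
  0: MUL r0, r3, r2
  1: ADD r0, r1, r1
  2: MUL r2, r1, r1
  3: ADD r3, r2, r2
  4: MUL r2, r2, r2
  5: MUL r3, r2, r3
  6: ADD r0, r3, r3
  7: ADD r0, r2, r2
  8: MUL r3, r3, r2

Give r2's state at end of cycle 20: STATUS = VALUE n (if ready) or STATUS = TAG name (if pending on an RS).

cycle 1: issue MUL r0<-Mul1 // r0:Mul1,r1:7,r2:4,r3:2
cycle 2: issue ADD r0<-Add1 // r0:Add1,r1:7,r2:4,r3:2
cycle 3: issue MUL r2<-Mul2 // r0:Add1,r1:7,r2:Mul2,r3:2
cycle 4: CDB Add1=14; issue ADD r3<-Add1 // r0:14,r1:7,r2:Mul2,r3:Add1
cycle 5: stall // r0:14,r1:7,r2:Mul2,r3:Add1
cycle 6: CDB Mul1=8; issue MUL r2<-Mul1 // r0:14,r1:7,r2:Mul1,r3:Add1
cycle 7: stall // r0:14,r1:7,r2:Mul1,r3:Add1
cycle 8: CDB Mul2=49; issue MUL r3<-Mul2 // r0:14,r1:7,r2:Mul1,r3:Mul2
cycle 9: issue ADD r0<-Add2 // r0:Add2,r1:7,r2:Mul1,r3:Mul2
cycle 10: CDB Add1=98; issue ADD r0<-Add1 // r0:Add1,r1:7,r2:Mul1,r3:Mul2
cycle 11: stall // r0:Add1,r1:7,r2:Mul1,r3:Mul2
cycle 12: stall // r0:Add1,r1:7,r2:Mul1,r3:Mul2
cycle 13: CDB Mul1=2401; issue MUL r3<-Mul1 // r0:Add1,r1:7,r2:2401,r3:Mul1
cycle 14: - // r0:Add1,r1:7,r2:2401,r3:Mul1
cycle 15: CDB Add1=4802 // r0:4802,r1:7,r2:2401,r3:Mul1
cycle 16: - // r0:4802,r1:7,r2:2401,r3:Mul1
cycle 17: - // r0:4802,r1:7,r2:2401,r3:Mul1
cycle 18: CDB Mul2=235298 // r0:4802,r1:7,r2:2401,r3:Mul1
cycle 19: - // r0:4802,r1:7,r2:2401,r3:Mul1
cycle 20: CDB Add2=470596 // r0:4802,r1:7,r2:2401,r3:Mul1

STATUS = VALUE 2401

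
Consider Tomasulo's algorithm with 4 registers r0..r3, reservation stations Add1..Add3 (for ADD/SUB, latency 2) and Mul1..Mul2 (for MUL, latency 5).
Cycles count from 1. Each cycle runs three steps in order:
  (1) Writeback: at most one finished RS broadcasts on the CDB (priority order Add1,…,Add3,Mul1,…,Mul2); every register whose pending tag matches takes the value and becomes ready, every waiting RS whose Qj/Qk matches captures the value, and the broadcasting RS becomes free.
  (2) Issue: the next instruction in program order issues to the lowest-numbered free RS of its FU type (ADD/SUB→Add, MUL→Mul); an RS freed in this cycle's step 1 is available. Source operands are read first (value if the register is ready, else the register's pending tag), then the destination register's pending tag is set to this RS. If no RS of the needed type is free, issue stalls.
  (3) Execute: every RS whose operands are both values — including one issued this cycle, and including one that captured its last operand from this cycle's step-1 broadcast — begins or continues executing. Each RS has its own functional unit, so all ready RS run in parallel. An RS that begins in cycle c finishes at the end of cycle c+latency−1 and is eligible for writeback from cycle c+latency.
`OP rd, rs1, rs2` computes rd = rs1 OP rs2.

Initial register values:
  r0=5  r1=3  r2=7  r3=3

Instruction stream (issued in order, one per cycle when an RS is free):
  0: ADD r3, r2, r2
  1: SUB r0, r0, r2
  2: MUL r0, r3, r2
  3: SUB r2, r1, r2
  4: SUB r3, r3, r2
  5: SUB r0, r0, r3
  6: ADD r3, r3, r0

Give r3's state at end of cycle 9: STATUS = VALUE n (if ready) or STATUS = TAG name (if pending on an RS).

  c1: issue ADD r3<-Add1  regs: r0:5,r1:3,r2:7,r3:Add1
  c2: issue SUB r0<-Add2  regs: r0:Add2,r1:3,r2:7,r3:Add1
  c3: CDB Add1=14; issue MUL r0<-Mul1  regs: r0:Mul1,r1:3,r2:7,r3:14
  c4: CDB Add2=-2; issue SUB r2<-Add1  regs: r0:Mul1,r1:3,r2:Add1,r3:14
  c5: issue SUB r3<-Add2  regs: r0:Mul1,r1:3,r2:Add1,r3:Add2
  c6: CDB Add1=-4; issue SUB r0<-Add1  regs: r0:Add1,r1:3,r2:-4,r3:Add2
  c7: issue ADD r3<-Add3  regs: r0:Add1,r1:3,r2:-4,r3:Add3
  c8: CDB Add2=18  regs: r0:Add1,r1:3,r2:-4,r3:Add3
  c9: CDB Mul1=98  regs: r0:Add1,r1:3,r2:-4,r3:Add3

STATUS = TAG Add3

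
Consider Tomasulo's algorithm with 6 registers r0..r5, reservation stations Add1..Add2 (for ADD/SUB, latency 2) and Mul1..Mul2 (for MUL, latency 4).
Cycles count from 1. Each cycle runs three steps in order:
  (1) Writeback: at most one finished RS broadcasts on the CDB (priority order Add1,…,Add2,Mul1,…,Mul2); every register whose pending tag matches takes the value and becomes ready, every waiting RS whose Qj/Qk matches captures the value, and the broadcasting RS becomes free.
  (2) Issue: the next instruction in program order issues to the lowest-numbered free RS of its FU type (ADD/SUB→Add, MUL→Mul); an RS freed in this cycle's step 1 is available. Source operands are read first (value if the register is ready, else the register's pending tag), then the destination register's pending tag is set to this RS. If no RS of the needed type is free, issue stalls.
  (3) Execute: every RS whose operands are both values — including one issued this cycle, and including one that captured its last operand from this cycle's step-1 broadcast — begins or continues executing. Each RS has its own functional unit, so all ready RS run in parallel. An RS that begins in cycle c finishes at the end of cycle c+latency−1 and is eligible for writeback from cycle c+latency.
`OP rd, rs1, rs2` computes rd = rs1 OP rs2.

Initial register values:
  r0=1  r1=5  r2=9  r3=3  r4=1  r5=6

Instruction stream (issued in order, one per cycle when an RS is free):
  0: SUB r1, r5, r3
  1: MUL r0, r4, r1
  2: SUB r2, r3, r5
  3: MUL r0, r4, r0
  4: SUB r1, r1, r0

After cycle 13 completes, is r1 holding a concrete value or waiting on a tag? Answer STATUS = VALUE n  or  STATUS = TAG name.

STATUS = VALUE 0

c1: issue SUB r1<-Add1 | r0:1,r1:Add1,r2:9,r3:3,r4:1,r5:6
c2: issue MUL r0<-Mul1 | r0:Mul1,r1:Add1,r2:9,r3:3,r4:1,r5:6
c3: CDB Add1=3; issue SUB r2<-Add1 | r0:Mul1,r1:3,r2:Add1,r3:3,r4:1,r5:6
c4: issue MUL r0<-Mul2 | r0:Mul2,r1:3,r2:Add1,r3:3,r4:1,r5:6
c5: CDB Add1=-3; issue SUB r1<-Add1 | r0:Mul2,r1:Add1,r2:-3,r3:3,r4:1,r5:6
c6: - | r0:Mul2,r1:Add1,r2:-3,r3:3,r4:1,r5:6
c7: CDB Mul1=3 | r0:Mul2,r1:Add1,r2:-3,r3:3,r4:1,r5:6
c8: - | r0:Mul2,r1:Add1,r2:-3,r3:3,r4:1,r5:6
c9: - | r0:Mul2,r1:Add1,r2:-3,r3:3,r4:1,r5:6
c10: - | r0:Mul2,r1:Add1,r2:-3,r3:3,r4:1,r5:6
c11: CDB Mul2=3 | r0:3,r1:Add1,r2:-3,r3:3,r4:1,r5:6
c12: - | r0:3,r1:Add1,r2:-3,r3:3,r4:1,r5:6
c13: CDB Add1=0 | r0:3,r1:0,r2:-3,r3:3,r4:1,r5:6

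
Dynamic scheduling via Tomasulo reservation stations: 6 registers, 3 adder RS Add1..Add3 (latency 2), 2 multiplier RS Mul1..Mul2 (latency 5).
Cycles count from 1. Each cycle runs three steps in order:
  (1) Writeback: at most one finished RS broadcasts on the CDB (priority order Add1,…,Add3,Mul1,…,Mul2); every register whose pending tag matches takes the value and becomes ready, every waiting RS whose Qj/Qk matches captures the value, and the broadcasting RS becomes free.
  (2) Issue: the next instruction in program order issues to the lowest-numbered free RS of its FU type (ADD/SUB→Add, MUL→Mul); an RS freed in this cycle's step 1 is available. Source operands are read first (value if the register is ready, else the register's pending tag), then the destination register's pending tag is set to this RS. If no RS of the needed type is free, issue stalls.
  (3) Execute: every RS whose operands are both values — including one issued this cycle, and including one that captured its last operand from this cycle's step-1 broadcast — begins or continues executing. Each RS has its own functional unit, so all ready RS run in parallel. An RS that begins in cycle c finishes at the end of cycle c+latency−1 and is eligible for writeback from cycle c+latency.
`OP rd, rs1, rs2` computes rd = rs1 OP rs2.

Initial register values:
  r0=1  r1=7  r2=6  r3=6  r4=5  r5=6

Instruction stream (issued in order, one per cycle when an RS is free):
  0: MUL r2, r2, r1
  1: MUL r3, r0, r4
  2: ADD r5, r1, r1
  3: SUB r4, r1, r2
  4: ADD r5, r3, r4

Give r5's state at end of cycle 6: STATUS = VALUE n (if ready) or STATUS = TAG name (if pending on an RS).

  c1: issue MUL r2<-Mul1  regs: r0:1,r1:7,r2:Mul1,r3:6,r4:5,r5:6
  c2: issue MUL r3<-Mul2  regs: r0:1,r1:7,r2:Mul1,r3:Mul2,r4:5,r5:6
  c3: issue ADD r5<-Add1  regs: r0:1,r1:7,r2:Mul1,r3:Mul2,r4:5,r5:Add1
  c4: issue SUB r4<-Add2  regs: r0:1,r1:7,r2:Mul1,r3:Mul2,r4:Add2,r5:Add1
  c5: CDB Add1=14; issue ADD r5<-Add1  regs: r0:1,r1:7,r2:Mul1,r3:Mul2,r4:Add2,r5:Add1
  c6: CDB Mul1=42  regs: r0:1,r1:7,r2:42,r3:Mul2,r4:Add2,r5:Add1

STATUS = TAG Add1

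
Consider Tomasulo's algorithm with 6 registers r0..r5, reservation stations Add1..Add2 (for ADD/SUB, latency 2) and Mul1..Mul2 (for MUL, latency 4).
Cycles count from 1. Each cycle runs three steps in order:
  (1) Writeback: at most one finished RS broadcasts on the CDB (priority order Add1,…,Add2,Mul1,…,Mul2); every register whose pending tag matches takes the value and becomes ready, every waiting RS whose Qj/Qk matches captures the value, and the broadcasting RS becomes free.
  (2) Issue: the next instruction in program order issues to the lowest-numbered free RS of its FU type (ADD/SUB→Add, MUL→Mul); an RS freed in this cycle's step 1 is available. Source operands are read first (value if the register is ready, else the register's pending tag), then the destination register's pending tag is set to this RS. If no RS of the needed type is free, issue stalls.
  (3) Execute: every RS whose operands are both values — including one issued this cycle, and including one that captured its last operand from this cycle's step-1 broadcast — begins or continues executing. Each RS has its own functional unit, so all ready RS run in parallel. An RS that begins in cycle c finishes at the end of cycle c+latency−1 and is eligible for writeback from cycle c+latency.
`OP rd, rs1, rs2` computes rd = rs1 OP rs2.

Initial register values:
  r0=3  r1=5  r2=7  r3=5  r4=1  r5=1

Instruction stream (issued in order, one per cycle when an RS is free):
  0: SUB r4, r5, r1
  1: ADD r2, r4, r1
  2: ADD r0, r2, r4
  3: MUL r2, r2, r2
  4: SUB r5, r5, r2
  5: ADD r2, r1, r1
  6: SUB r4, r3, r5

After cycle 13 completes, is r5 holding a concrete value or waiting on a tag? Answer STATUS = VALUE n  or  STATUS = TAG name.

cycle 1: issue SUB r4<-Add1 // r0:3,r1:5,r2:7,r3:5,r4:Add1,r5:1
cycle 2: issue ADD r2<-Add2 // r0:3,r1:5,r2:Add2,r3:5,r4:Add1,r5:1
cycle 3: CDB Add1=-4; issue ADD r0<-Add1 // r0:Add1,r1:5,r2:Add2,r3:5,r4:-4,r5:1
cycle 4: issue MUL r2<-Mul1 // r0:Add1,r1:5,r2:Mul1,r3:5,r4:-4,r5:1
cycle 5: CDB Add2=1; issue SUB r5<-Add2 // r0:Add1,r1:5,r2:Mul1,r3:5,r4:-4,r5:Add2
cycle 6: stall // r0:Add1,r1:5,r2:Mul1,r3:5,r4:-4,r5:Add2
cycle 7: CDB Add1=-3; issue ADD r2<-Add1 // r0:-3,r1:5,r2:Add1,r3:5,r4:-4,r5:Add2
cycle 8: stall // r0:-3,r1:5,r2:Add1,r3:5,r4:-4,r5:Add2
cycle 9: CDB Add1=10; issue SUB r4<-Add1 // r0:-3,r1:5,r2:10,r3:5,r4:Add1,r5:Add2
cycle 10: CDB Mul1=1 // r0:-3,r1:5,r2:10,r3:5,r4:Add1,r5:Add2
cycle 11: - // r0:-3,r1:5,r2:10,r3:5,r4:Add1,r5:Add2
cycle 12: CDB Add2=0 // r0:-3,r1:5,r2:10,r3:5,r4:Add1,r5:0
cycle 13: - // r0:-3,r1:5,r2:10,r3:5,r4:Add1,r5:0

STATUS = VALUE 0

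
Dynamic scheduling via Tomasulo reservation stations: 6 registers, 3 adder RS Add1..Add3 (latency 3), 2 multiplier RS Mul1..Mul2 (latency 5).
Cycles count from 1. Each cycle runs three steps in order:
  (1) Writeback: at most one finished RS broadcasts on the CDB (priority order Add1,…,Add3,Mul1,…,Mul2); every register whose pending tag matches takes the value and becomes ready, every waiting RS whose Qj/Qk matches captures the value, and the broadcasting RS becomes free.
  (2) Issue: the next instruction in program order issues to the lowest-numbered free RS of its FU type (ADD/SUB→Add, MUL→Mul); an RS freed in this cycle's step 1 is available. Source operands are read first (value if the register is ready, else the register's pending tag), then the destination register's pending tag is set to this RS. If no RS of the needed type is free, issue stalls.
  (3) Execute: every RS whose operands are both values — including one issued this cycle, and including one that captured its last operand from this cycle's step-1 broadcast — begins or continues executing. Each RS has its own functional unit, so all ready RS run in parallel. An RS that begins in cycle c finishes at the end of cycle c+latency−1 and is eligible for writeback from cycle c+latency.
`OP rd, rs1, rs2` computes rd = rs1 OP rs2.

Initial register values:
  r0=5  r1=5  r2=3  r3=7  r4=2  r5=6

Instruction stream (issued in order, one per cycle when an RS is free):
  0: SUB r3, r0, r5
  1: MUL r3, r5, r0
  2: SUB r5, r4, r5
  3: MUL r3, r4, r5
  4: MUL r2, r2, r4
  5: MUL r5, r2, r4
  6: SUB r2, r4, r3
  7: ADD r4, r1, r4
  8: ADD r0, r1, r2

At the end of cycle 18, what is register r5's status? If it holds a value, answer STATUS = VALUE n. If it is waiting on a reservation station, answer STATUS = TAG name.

cycle 1: issue SUB r3<-Add1 // r0:5,r1:5,r2:3,r3:Add1,r4:2,r5:6
cycle 2: issue MUL r3<-Mul1 // r0:5,r1:5,r2:3,r3:Mul1,r4:2,r5:6
cycle 3: issue SUB r5<-Add2 // r0:5,r1:5,r2:3,r3:Mul1,r4:2,r5:Add2
cycle 4: CDB Add1=-1; issue MUL r3<-Mul2 // r0:5,r1:5,r2:3,r3:Mul2,r4:2,r5:Add2
cycle 5: stall // r0:5,r1:5,r2:3,r3:Mul2,r4:2,r5:Add2
cycle 6: CDB Add2=-4; stall // r0:5,r1:5,r2:3,r3:Mul2,r4:2,r5:-4
cycle 7: CDB Mul1=30; issue MUL r2<-Mul1 // r0:5,r1:5,r2:Mul1,r3:Mul2,r4:2,r5:-4
cycle 8: stall // r0:5,r1:5,r2:Mul1,r3:Mul2,r4:2,r5:-4
cycle 9: stall // r0:5,r1:5,r2:Mul1,r3:Mul2,r4:2,r5:-4
cycle 10: stall // r0:5,r1:5,r2:Mul1,r3:Mul2,r4:2,r5:-4
cycle 11: CDB Mul2=-8; issue MUL r5<-Mul2 // r0:5,r1:5,r2:Mul1,r3:-8,r4:2,r5:Mul2
cycle 12: CDB Mul1=6; issue SUB r2<-Add1 // r0:5,r1:5,r2:Add1,r3:-8,r4:2,r5:Mul2
cycle 13: issue ADD r4<-Add2 // r0:5,r1:5,r2:Add1,r3:-8,r4:Add2,r5:Mul2
cycle 14: issue ADD r0<-Add3 // r0:Add3,r1:5,r2:Add1,r3:-8,r4:Add2,r5:Mul2
cycle 15: CDB Add1=10 // r0:Add3,r1:5,r2:10,r3:-8,r4:Add2,r5:Mul2
cycle 16: CDB Add2=7 // r0:Add3,r1:5,r2:10,r3:-8,r4:7,r5:Mul2
cycle 17: CDB Mul2=12 // r0:Add3,r1:5,r2:10,r3:-8,r4:7,r5:12
cycle 18: CDB Add3=15 // r0:15,r1:5,r2:10,r3:-8,r4:7,r5:12

STATUS = VALUE 12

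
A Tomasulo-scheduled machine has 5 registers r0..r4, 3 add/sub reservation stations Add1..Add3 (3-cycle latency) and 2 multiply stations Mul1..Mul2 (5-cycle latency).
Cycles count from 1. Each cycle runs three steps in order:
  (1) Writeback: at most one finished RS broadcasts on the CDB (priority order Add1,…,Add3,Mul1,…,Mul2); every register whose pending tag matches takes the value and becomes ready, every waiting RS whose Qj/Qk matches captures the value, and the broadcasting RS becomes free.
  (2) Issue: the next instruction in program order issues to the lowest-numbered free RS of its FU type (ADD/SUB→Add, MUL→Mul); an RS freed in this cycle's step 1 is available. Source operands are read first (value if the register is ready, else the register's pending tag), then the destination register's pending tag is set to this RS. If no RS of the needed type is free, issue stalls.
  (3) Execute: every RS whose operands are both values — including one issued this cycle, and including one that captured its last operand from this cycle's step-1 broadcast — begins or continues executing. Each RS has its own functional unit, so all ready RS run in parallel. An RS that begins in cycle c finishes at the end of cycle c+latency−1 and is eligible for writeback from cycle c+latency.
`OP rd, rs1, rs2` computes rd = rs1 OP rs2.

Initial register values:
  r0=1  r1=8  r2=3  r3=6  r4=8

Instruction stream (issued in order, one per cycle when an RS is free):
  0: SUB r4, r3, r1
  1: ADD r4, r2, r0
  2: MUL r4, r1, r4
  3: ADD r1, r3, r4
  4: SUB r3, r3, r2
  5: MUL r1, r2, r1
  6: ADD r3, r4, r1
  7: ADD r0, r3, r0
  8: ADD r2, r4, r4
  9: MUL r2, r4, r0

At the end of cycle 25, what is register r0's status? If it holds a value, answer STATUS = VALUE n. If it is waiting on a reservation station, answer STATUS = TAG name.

  c1: issue SUB r4<-Add1  regs: r0:1,r1:8,r2:3,r3:6,r4:Add1
  c2: issue ADD r4<-Add2  regs: r0:1,r1:8,r2:3,r3:6,r4:Add2
  c3: issue MUL r4<-Mul1  regs: r0:1,r1:8,r2:3,r3:6,r4:Mul1
  c4: CDB Add1=-2; issue ADD r1<-Add1  regs: r0:1,r1:Add1,r2:3,r3:6,r4:Mul1
  c5: CDB Add2=4; issue SUB r3<-Add2  regs: r0:1,r1:Add1,r2:3,r3:Add2,r4:Mul1
  c6: issue MUL r1<-Mul2  regs: r0:1,r1:Mul2,r2:3,r3:Add2,r4:Mul1
  c7: issue ADD r3<-Add3  regs: r0:1,r1:Mul2,r2:3,r3:Add3,r4:Mul1
  c8: CDB Add2=3; issue ADD r0<-Add2  regs: r0:Add2,r1:Mul2,r2:3,r3:Add3,r4:Mul1
  c9: stall  regs: r0:Add2,r1:Mul2,r2:3,r3:Add3,r4:Mul1
  c10: CDB Mul1=32; stall  regs: r0:Add2,r1:Mul2,r2:3,r3:Add3,r4:32
  c11: stall  regs: r0:Add2,r1:Mul2,r2:3,r3:Add3,r4:32
  c12: stall  regs: r0:Add2,r1:Mul2,r2:3,r3:Add3,r4:32
  c13: CDB Add1=38; issue ADD r2<-Add1  regs: r0:Add2,r1:Mul2,r2:Add1,r3:Add3,r4:32
  c14: issue MUL r2<-Mul1  regs: r0:Add2,r1:Mul2,r2:Mul1,r3:Add3,r4:32
  c15: -  regs: r0:Add2,r1:Mul2,r2:Mul1,r3:Add3,r4:32
  c16: CDB Add1=64  regs: r0:Add2,r1:Mul2,r2:Mul1,r3:Add3,r4:32
  c17: -  regs: r0:Add2,r1:Mul2,r2:Mul1,r3:Add3,r4:32
  c18: CDB Mul2=114  regs: r0:Add2,r1:114,r2:Mul1,r3:Add3,r4:32
  c19: -  regs: r0:Add2,r1:114,r2:Mul1,r3:Add3,r4:32
  c20: -  regs: r0:Add2,r1:114,r2:Mul1,r3:Add3,r4:32
  c21: CDB Add3=146  regs: r0:Add2,r1:114,r2:Mul1,r3:146,r4:32
  c22: -  regs: r0:Add2,r1:114,r2:Mul1,r3:146,r4:32
  c23: -  regs: r0:Add2,r1:114,r2:Mul1,r3:146,r4:32
  c24: CDB Add2=147  regs: r0:147,r1:114,r2:Mul1,r3:146,r4:32
  c25: -  regs: r0:147,r1:114,r2:Mul1,r3:146,r4:32

STATUS = VALUE 147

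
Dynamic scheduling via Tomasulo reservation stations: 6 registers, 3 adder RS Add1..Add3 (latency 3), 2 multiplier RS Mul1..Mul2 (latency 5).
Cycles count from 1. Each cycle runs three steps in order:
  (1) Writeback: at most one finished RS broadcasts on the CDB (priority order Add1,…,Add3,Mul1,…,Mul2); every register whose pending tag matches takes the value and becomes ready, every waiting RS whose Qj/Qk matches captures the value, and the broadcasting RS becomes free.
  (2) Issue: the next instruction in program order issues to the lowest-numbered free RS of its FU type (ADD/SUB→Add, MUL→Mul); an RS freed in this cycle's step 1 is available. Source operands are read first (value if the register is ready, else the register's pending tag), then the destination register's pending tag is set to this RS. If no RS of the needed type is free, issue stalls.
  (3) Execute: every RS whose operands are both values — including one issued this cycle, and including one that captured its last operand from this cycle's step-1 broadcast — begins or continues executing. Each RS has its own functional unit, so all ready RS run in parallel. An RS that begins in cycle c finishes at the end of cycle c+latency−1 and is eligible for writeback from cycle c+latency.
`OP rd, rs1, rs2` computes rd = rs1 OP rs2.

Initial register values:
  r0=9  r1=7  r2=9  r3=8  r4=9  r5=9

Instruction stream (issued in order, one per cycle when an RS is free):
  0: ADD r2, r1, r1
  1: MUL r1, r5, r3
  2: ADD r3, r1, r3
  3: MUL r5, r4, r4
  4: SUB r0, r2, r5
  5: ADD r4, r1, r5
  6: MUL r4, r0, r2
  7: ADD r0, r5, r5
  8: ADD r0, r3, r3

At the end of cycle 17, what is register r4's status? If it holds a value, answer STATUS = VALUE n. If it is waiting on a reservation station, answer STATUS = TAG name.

STATUS = VALUE -938

cycle 1: issue ADD r2<-Add1 // r0:9,r1:7,r2:Add1,r3:8,r4:9,r5:9
cycle 2: issue MUL r1<-Mul1 // r0:9,r1:Mul1,r2:Add1,r3:8,r4:9,r5:9
cycle 3: issue ADD r3<-Add2 // r0:9,r1:Mul1,r2:Add1,r3:Add2,r4:9,r5:9
cycle 4: CDB Add1=14; issue MUL r5<-Mul2 // r0:9,r1:Mul1,r2:14,r3:Add2,r4:9,r5:Mul2
cycle 5: issue SUB r0<-Add1 // r0:Add1,r1:Mul1,r2:14,r3:Add2,r4:9,r5:Mul2
cycle 6: issue ADD r4<-Add3 // r0:Add1,r1:Mul1,r2:14,r3:Add2,r4:Add3,r5:Mul2
cycle 7: CDB Mul1=72; issue MUL r4<-Mul1 // r0:Add1,r1:72,r2:14,r3:Add2,r4:Mul1,r5:Mul2
cycle 8: stall // r0:Add1,r1:72,r2:14,r3:Add2,r4:Mul1,r5:Mul2
cycle 9: CDB Mul2=81; stall // r0:Add1,r1:72,r2:14,r3:Add2,r4:Mul1,r5:81
cycle 10: CDB Add2=80; issue ADD r0<-Add2 // r0:Add2,r1:72,r2:14,r3:80,r4:Mul1,r5:81
cycle 11: stall // r0:Add2,r1:72,r2:14,r3:80,r4:Mul1,r5:81
cycle 12: CDB Add1=-67; issue ADD r0<-Add1 // r0:Add1,r1:72,r2:14,r3:80,r4:Mul1,r5:81
cycle 13: CDB Add2=162 // r0:Add1,r1:72,r2:14,r3:80,r4:Mul1,r5:81
cycle 14: CDB Add3=153 // r0:Add1,r1:72,r2:14,r3:80,r4:Mul1,r5:81
cycle 15: CDB Add1=160 // r0:160,r1:72,r2:14,r3:80,r4:Mul1,r5:81
cycle 16: - // r0:160,r1:72,r2:14,r3:80,r4:Mul1,r5:81
cycle 17: CDB Mul1=-938 // r0:160,r1:72,r2:14,r3:80,r4:-938,r5:81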